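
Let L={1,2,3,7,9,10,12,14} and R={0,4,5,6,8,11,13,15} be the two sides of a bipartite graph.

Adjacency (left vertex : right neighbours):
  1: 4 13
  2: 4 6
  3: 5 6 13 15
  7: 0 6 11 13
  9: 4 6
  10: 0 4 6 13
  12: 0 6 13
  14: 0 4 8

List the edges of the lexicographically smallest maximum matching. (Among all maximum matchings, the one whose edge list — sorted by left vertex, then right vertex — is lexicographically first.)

Lex-smallest maximum matching: {(1,4), (2,6), (3,5), (7,11), (10,0), (12,13), (14,8)}

|M| = 7 (so the lex-smallest maximum matching has 7 edges)
process left vertices in ascending order; for each, take the smallest-labelled available neighbour that still permits 7 edges overall, or leave it unmatched if none does
lex-smallest matching: {1-4, 2-6, 3-5, 7-11, 10-0, 12-13, 14-8}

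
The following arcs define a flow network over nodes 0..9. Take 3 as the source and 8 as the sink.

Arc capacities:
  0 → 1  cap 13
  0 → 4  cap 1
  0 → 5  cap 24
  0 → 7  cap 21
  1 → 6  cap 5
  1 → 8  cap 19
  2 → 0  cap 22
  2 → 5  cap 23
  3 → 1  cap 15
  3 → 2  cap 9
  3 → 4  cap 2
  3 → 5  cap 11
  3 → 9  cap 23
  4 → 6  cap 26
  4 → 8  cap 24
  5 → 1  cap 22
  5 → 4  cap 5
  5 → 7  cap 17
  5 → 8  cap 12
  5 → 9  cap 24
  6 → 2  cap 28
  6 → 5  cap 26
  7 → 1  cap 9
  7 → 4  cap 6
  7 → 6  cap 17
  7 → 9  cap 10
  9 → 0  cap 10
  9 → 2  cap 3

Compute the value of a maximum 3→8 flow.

augment #1: 3→1→8 bottleneck 15, total now 15
augment #2: 3→4→8 bottleneck 2, total now 17
augment #3: 3→5→8 bottleneck 11, total now 28
augment #4: 3→2→5→8 bottleneck 1, total now 29
augment #5: 3→2→0→1→8 bottleneck 4, total now 33
augment #6: 3→2→0→4→8 bottleneck 1, total now 34
augment #7: 3→2→5→4→8 bottleneck 3, total now 37
augment #8: 3→9→0→5→4→8 bottleneck 2, total now 39
augment #9: 3→9→0→7→4→8 bottleneck 6, total now 45

Maximum flow value: 45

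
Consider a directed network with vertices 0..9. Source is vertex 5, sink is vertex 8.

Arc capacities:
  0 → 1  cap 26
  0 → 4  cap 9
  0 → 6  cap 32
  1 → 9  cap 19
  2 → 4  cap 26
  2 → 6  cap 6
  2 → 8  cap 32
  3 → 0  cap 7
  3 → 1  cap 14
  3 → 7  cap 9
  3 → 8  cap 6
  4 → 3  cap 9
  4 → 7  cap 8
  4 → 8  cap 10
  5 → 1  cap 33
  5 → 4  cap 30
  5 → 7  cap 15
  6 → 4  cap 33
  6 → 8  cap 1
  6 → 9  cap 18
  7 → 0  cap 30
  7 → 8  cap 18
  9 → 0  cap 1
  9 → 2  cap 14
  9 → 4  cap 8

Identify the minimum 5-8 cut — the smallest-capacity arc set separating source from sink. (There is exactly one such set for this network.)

augment #1: 5→4→8 push 10
augment #2: 5→7→8 push 15
augment #3: 5→4→3→8 push 6
augment #4: 5→4→7→8 push 3
augment #5: 5→1→9→2→8 push 14
augment #6: 5→1→9→0→6→8 push 1
max flow = 49; residual-reachable set from 5 gives S-side
cut edges (S→T): {(3,8), (4,8), (6,8), (7,8), (9,2)} total cap 49

Min-cut arcs: {(3,8), (4,8), (6,8), (7,8), (9,2)} (total capacity 49)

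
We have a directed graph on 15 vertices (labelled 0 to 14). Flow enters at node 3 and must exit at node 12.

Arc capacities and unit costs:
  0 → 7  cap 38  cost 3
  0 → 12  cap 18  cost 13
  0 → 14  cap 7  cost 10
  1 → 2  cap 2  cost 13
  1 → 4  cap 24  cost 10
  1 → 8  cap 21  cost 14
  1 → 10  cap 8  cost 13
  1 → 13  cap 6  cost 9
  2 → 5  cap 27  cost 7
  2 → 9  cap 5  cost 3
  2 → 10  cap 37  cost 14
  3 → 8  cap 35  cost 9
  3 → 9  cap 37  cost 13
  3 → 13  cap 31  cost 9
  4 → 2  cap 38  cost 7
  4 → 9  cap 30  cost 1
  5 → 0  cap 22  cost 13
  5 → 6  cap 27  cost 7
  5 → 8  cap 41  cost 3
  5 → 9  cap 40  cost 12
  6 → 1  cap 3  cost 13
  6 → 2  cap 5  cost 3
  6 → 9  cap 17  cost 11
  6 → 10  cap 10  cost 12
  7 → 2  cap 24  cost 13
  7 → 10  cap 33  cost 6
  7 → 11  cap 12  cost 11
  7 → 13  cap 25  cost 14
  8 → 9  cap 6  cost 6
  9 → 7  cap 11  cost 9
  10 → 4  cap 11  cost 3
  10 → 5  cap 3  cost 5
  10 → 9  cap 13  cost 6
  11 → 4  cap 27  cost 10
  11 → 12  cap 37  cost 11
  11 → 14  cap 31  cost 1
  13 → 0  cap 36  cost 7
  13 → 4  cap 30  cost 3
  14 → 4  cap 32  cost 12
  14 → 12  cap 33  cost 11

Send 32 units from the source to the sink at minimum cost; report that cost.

shortest-cost path #1: 3→13→0→12 push 18 @ unit cost 29 (adds 522)
shortest-cost path #2: 3→13→0→14→12 push 7 @ unit cost 37 (adds 259)
shortest-cost path #3: 3→13→0→7→11→12 push 6 @ unit cost 41 (adds 246)
shortest-cost path #4: 3→9→7→11→12 push 1 @ unit cost 44 (adds 44)
total cost = 1071

Minimum cost for 32 units: 1071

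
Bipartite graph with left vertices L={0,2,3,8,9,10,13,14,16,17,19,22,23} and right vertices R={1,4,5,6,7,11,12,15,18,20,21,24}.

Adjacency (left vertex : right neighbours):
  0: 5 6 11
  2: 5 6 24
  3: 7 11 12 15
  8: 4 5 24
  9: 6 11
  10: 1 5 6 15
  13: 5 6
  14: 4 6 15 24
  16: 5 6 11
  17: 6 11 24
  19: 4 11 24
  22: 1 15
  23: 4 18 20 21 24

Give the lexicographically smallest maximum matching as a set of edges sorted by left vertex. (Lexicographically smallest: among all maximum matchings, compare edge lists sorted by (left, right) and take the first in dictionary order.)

Lex-smallest maximum matching: {(0,5), (2,6), (3,7), (8,4), (9,11), (10,1), (14,15), (17,24), (23,18)}

|M| = 9 (so the lex-smallest maximum matching has 9 edges)
process left vertices in ascending order; for each, take the smallest-labelled available neighbour that still permits 9 edges overall, or leave it unmatched if none does
lex-smallest matching: {0-5, 2-6, 3-7, 8-4, 9-11, 10-1, 14-15, 17-24, 23-18}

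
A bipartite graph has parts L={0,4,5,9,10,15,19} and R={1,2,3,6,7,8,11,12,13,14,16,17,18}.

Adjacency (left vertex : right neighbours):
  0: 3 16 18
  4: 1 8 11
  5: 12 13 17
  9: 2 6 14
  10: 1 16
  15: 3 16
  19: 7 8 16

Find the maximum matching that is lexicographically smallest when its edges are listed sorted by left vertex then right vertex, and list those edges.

|M| = 7 (so the lex-smallest maximum matching has 7 edges)
process left vertices in ascending order; for each, take the smallest-labelled available neighbour that still permits 7 edges overall, or leave it unmatched if none does
lex-smallest matching: {0-3, 4-8, 5-12, 9-2, 10-1, 15-16, 19-7}

Lex-smallest maximum matching: {(0,3), (4,8), (5,12), (9,2), (10,1), (15,16), (19,7)}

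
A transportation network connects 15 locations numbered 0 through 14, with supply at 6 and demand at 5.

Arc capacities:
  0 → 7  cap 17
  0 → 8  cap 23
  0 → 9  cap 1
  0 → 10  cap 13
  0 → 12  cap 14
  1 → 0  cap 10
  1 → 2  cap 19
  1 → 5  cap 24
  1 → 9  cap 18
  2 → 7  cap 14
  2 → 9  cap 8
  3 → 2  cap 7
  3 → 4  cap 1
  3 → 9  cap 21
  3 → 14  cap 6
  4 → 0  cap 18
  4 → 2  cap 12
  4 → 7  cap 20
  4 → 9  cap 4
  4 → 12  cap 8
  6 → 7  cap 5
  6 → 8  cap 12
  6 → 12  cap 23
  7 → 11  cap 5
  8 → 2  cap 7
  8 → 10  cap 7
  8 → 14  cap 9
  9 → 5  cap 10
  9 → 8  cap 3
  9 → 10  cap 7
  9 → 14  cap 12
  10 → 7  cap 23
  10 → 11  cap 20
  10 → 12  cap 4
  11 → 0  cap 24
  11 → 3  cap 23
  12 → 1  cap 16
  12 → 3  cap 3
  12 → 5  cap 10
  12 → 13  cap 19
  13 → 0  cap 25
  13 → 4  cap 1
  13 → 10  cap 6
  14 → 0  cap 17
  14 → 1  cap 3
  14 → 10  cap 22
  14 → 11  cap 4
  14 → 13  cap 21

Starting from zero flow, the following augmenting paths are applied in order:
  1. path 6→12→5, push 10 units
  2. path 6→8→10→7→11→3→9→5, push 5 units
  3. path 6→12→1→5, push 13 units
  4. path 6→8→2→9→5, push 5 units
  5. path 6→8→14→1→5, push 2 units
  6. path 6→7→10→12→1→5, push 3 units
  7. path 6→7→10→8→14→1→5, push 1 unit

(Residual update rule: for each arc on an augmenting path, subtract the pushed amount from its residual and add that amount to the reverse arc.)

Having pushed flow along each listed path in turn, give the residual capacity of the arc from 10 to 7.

Residual capacity of (10,7): 22

after path 1 (6→12→5, push 10): res(10,7)=23
after path 2 (6→8→10→7→11→3→9→5, push 5): res(10,7)=18
after path 3 (6→12→1→5, push 13): res(10,7)=18
after path 4 (6→8→2→9→5, push 5): res(10,7)=18
after path 5 (6→8→14→1→5, push 2): res(10,7)=18
after path 6 (6→7→10→12→1→5, push 3): res(10,7)=21
after path 7 (6→7→10→8→14→1→5, push 1): res(10,7)=22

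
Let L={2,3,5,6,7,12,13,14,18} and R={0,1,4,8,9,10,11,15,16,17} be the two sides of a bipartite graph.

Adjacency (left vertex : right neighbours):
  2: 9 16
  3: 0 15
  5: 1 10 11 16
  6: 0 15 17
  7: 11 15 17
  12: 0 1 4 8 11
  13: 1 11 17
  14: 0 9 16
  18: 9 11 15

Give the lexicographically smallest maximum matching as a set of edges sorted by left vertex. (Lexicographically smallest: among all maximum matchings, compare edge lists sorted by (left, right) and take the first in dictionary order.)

Lex-smallest maximum matching: {(2,9), (3,0), (5,10), (6,15), (7,17), (12,4), (13,1), (14,16), (18,11)}

|M| = 9 (so the lex-smallest maximum matching has 9 edges)
process left vertices in ascending order; for each, take the smallest-labelled available neighbour that still permits 9 edges overall, or leave it unmatched if none does
lex-smallest matching: {2-9, 3-0, 5-10, 6-15, 7-17, 12-4, 13-1, 14-16, 18-11}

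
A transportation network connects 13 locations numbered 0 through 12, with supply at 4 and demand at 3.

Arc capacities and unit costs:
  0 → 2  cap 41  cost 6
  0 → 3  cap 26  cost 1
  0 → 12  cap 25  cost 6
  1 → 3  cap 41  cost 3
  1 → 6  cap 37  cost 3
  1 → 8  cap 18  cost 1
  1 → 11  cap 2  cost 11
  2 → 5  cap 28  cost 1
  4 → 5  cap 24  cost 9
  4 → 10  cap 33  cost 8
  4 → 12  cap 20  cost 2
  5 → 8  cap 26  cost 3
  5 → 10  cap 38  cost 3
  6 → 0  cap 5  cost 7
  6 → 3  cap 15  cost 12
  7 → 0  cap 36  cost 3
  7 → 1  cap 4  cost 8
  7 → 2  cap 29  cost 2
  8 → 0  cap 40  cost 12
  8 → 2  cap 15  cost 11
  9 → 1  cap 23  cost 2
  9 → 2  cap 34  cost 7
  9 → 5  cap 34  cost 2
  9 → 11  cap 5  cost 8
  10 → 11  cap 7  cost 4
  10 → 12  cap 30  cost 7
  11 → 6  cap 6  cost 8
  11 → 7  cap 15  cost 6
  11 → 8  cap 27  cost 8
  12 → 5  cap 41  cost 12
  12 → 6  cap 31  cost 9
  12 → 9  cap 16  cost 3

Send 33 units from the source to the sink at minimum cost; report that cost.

Minimum cost for 33 units: 540

shortest-cost path #1: 4→12→9→1→3 push 16 @ unit cost 10 (adds 160)
shortest-cost path #2: 4→12→6→0→3 push 4 @ unit cost 19 (adds 76)
shortest-cost path #3: 4→10→11→7→0→3 push 7 @ unit cost 22 (adds 154)
shortest-cost path #4: 4→5→8→0→3 push 6 @ unit cost 25 (adds 150)
total cost = 540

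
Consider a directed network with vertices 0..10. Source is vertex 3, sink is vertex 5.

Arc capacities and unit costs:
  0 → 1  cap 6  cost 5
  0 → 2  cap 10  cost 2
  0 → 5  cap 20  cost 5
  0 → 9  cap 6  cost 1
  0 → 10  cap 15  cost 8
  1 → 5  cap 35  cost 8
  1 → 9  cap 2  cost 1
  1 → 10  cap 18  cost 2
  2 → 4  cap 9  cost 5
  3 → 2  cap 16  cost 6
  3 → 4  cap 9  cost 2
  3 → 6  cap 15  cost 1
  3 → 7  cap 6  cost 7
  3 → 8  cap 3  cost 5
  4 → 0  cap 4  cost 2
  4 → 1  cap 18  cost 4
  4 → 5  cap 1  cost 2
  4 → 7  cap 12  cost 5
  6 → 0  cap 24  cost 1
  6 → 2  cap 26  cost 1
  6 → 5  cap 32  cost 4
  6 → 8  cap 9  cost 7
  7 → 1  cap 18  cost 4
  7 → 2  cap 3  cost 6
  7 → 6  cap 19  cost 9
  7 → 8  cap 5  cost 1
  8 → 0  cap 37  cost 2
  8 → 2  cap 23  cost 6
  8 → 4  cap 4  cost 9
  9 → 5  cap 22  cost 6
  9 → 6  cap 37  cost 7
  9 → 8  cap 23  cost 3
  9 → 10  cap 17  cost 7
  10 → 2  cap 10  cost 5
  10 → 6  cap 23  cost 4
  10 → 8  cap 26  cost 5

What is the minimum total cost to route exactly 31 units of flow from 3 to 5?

Minimum cost for 31 units: 265

shortest-cost path #1: 3→4→5 push 1 @ unit cost 4 (adds 4)
shortest-cost path #2: 3→6→5 push 15 @ unit cost 5 (adds 75)
shortest-cost path #3: 3→4→0→5 push 4 @ unit cost 9 (adds 36)
shortest-cost path #4: 3→8→0→5 push 3 @ unit cost 12 (adds 36)
shortest-cost path #5: 3→4→1→9→5 push 2 @ unit cost 13 (adds 26)
shortest-cost path #6: 3→4→1→5 push 2 @ unit cost 14 (adds 28)
shortest-cost path #7: 3→7→8→0→5 push 4 @ unit cost 15 (adds 60)
total cost = 265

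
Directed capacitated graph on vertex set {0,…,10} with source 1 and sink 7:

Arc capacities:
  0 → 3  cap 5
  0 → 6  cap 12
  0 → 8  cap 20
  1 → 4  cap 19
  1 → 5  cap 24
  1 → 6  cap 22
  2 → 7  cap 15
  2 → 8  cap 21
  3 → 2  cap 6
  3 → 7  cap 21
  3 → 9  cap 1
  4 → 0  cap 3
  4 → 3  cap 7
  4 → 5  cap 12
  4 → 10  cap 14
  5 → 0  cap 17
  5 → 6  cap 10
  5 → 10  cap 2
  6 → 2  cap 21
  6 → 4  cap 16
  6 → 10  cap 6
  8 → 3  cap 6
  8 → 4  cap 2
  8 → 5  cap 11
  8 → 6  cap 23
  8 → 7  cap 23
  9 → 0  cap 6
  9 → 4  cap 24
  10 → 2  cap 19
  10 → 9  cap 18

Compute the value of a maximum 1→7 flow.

Maximum flow value: 56

augment #1: 1→4→3→7 bottleneck 7, total now 7
augment #2: 1→6→2→7 bottleneck 15, total now 22
augment #3: 1→4→0→3→7 bottleneck 3, total now 25
augment #4: 1→5→0→3→7 bottleneck 2, total now 27
augment #5: 1→5→0→8→7 bottleneck 15, total now 42
augment #6: 1→6→2→8→7 bottleneck 6, total now 48
augment #7: 1→4→10→2→8→7 bottleneck 2, total now 50
augment #8: 1→4→10→2→8→3→7 bottleneck 6, total now 56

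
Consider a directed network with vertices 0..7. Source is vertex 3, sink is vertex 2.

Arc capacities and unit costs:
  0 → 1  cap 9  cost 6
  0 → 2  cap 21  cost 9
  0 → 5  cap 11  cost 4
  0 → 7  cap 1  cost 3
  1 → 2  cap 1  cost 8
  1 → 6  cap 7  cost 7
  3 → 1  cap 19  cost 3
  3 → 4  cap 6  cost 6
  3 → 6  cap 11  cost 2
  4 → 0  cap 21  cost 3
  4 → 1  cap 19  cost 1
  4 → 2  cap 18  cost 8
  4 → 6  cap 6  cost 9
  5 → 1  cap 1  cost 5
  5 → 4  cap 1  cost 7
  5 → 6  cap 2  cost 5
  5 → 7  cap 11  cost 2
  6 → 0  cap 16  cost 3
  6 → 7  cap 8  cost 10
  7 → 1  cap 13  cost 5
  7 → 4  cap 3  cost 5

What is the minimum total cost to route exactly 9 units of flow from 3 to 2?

shortest-cost path #1: 3→1→2 push 1 @ unit cost 11 (adds 11)
shortest-cost path #2: 3→4→2 push 6 @ unit cost 14 (adds 84)
shortest-cost path #3: 3→6→0→2 push 2 @ unit cost 14 (adds 28)
total cost = 123

Minimum cost for 9 units: 123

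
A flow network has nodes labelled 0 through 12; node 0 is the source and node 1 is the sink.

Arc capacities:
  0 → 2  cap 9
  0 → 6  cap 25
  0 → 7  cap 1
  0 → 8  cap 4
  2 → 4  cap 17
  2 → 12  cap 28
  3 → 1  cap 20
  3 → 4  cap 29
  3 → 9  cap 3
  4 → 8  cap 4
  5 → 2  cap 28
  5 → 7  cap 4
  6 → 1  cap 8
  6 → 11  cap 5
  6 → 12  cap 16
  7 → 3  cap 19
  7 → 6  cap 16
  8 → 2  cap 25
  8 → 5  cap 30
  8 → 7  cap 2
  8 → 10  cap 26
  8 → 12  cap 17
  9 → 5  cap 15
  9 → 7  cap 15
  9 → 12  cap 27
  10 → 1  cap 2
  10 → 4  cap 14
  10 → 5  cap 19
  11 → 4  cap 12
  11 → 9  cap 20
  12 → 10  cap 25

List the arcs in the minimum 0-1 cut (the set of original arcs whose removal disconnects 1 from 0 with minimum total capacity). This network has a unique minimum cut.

augment #1: 0→6→1 push 8
augment #2: 0→7→3→1 push 1
augment #3: 0→8→10→1 push 2
augment #4: 0→8→7→3→1 push 2
augment #5: 0→6→11→9→7→3→1 push 5
augment #6: 0→2→4→8→5→7→3→1 push 4
max flow = 22; residual-reachable set from 0 gives S-side
cut edges (S→T): {(0,7), (5,7), (6,1), (6,11), (8,7), (10,1)} total cap 22

Min-cut arcs: {(0,7), (5,7), (6,1), (6,11), (8,7), (10,1)} (total capacity 22)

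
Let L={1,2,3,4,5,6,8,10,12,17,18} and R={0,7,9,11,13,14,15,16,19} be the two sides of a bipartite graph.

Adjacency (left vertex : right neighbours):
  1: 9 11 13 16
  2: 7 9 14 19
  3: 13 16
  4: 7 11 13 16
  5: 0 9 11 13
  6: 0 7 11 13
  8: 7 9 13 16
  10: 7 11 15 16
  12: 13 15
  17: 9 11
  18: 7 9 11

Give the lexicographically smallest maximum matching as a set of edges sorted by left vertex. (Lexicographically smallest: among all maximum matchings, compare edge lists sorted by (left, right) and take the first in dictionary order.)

Lex-smallest maximum matching: {(1,9), (2,14), (3,13), (4,7), (5,0), (6,11), (8,16), (10,15)}

|M| = 8 (so the lex-smallest maximum matching has 8 edges)
process left vertices in ascending order; for each, take the smallest-labelled available neighbour that still permits 8 edges overall, or leave it unmatched if none does
lex-smallest matching: {1-9, 2-14, 3-13, 4-7, 5-0, 6-11, 8-16, 10-15}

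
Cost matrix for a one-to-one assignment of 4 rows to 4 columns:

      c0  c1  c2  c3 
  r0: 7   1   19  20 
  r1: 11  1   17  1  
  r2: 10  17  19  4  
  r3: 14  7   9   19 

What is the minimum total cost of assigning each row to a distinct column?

Minimum assignment cost: 21

one of 2 optimal assignments: row0→col0 (cost 7), row1→col1 (cost 1), row2→col3 (cost 4), row3→col2 (cost 9)
total = 7 + 1 + 4 + 9 = 21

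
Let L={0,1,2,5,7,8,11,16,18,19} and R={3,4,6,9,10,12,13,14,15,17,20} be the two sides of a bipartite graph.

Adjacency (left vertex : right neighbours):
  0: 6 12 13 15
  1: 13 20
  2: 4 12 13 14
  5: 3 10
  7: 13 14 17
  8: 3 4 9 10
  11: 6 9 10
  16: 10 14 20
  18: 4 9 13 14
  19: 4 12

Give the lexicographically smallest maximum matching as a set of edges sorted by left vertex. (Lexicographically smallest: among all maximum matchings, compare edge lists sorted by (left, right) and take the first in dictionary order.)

|M| = 10 (so the lex-smallest maximum matching has 10 edges)
process left vertices in ascending order; for each, take the smallest-labelled available neighbour that still permits 10 edges overall, or leave it unmatched if none does
lex-smallest matching: {0-6, 1-13, 2-4, 5-3, 7-17, 8-9, 11-10, 16-20, 18-14, 19-12}

Lex-smallest maximum matching: {(0,6), (1,13), (2,4), (5,3), (7,17), (8,9), (11,10), (16,20), (18,14), (19,12)}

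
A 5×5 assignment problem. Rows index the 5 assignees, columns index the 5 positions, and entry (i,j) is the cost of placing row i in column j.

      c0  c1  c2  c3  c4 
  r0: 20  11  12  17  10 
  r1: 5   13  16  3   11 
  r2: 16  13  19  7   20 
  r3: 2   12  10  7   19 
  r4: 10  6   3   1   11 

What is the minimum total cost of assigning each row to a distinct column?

Minimum assignment cost: 31

optimal assignment: row0→col4 (cost 10), row1→col3 (cost 3), row2→col1 (cost 13), row3→col0 (cost 2), row4→col2 (cost 3)
total = 10 + 3 + 13 + 2 + 3 = 31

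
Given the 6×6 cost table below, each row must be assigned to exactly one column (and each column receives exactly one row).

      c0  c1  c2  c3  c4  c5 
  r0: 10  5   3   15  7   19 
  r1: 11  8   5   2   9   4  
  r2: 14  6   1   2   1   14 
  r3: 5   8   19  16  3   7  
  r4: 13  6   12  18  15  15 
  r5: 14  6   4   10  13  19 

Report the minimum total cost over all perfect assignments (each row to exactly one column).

Minimum assignment cost: 28

optimal assignment: row0→col4 (cost 7), row1→col5 (cost 4), row2→col3 (cost 2), row3→col0 (cost 5), row4→col1 (cost 6), row5→col2 (cost 4)
total = 7 + 4 + 2 + 5 + 6 + 4 = 28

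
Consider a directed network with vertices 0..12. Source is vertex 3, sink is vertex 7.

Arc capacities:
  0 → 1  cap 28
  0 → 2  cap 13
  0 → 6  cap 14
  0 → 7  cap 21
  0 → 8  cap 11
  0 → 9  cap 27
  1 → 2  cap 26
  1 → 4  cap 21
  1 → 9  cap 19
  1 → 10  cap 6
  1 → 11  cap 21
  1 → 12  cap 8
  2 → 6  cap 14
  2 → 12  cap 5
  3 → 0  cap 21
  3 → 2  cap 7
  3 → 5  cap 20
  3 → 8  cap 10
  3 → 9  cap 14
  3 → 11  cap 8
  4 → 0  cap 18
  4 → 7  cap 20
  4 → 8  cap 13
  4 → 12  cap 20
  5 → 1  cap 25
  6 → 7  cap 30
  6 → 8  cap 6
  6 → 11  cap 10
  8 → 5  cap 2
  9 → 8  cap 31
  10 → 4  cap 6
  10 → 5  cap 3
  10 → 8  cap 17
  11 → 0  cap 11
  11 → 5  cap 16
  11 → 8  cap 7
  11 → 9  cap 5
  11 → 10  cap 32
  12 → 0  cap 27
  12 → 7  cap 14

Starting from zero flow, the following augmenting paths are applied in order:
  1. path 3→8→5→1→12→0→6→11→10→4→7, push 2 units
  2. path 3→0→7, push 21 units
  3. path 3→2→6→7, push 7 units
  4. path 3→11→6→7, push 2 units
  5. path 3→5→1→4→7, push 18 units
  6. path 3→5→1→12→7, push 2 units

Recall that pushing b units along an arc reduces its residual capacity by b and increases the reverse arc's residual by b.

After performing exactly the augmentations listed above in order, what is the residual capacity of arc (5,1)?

Residual capacity of (5,1): 3

after path 1 (3→8→5→1→12→0→6→11→10→4→7, push 2): res(5,1)=23
after path 2 (3→0→7, push 21): res(5,1)=23
after path 3 (3→2→6→7, push 7): res(5,1)=23
after path 4 (3→11→6→7, push 2): res(5,1)=23
after path 5 (3→5→1→4→7, push 18): res(5,1)=5
after path 6 (3→5→1→12→7, push 2): res(5,1)=3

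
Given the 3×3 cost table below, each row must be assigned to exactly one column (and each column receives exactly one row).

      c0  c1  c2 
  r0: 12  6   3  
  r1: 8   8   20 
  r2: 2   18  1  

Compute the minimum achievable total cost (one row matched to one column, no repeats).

Minimum assignment cost: 13

optimal assignment: row0→col2 (cost 3), row1→col1 (cost 8), row2→col0 (cost 2)
total = 3 + 8 + 2 = 13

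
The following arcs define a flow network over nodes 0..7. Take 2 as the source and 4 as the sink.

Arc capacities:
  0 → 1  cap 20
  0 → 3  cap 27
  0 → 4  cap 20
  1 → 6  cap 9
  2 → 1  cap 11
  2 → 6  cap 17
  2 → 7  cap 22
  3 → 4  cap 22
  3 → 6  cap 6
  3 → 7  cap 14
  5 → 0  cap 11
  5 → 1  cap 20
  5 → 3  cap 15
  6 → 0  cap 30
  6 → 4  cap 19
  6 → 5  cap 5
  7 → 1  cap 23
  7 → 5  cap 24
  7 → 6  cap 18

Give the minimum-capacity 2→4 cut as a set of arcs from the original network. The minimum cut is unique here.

augment #1: 2→6→4 push 17
augment #2: 2→1→6→4 push 2
augment #3: 2→1→6→0→4 push 7
augment #4: 2→7→5→0→4 push 11
augment #5: 2→7→5→3→4 push 11
max flow = 48; residual-reachable set from 2 gives S-side
cut edges (S→T): {(1,6), (2,6), (2,7)} total cap 48

Min-cut arcs: {(1,6), (2,6), (2,7)} (total capacity 48)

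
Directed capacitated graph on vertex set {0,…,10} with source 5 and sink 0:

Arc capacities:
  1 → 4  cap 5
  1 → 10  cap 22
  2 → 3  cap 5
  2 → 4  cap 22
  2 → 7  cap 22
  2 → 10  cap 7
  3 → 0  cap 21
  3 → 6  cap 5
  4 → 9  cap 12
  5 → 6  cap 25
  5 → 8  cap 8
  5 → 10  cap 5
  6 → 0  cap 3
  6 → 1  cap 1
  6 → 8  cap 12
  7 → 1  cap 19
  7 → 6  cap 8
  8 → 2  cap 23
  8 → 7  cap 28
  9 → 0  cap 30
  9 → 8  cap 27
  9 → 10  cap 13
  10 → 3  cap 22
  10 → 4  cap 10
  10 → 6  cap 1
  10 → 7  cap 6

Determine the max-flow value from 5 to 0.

Maximum flow value: 29

augment #1: 5→6→0 bottleneck 3, total now 3
augment #2: 5→10→3→0 bottleneck 5, total now 8
augment #3: 5→8→2→3→0 bottleneck 5, total now 13
augment #4: 5→6→1→4→9→0 bottleneck 1, total now 14
augment #5: 5→8→2→4→9→0 bottleneck 3, total now 17
augment #6: 5→6→8→2→4→9→0 bottleneck 8, total now 25
augment #7: 5→6→8→2→10→3→0 bottleneck 4, total now 29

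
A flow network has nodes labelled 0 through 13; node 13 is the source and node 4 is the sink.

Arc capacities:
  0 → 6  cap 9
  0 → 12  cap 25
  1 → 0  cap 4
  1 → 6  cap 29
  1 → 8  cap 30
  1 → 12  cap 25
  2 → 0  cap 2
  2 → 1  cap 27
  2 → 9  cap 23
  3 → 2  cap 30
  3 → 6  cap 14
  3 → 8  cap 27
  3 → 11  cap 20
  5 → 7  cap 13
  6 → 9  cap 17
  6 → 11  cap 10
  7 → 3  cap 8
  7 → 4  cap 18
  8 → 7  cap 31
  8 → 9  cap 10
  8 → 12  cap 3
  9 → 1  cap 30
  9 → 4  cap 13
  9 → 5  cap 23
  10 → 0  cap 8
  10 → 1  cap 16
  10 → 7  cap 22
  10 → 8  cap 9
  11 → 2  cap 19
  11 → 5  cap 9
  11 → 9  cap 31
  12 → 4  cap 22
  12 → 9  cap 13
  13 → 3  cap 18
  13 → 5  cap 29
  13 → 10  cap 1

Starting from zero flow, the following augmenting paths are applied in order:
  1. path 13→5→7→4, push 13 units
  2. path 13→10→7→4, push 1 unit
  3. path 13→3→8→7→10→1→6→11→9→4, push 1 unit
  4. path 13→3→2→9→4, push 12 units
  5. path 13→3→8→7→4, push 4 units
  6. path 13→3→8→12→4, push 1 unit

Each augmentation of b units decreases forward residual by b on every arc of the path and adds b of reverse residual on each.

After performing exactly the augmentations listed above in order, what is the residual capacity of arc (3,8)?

after path 1 (13→5→7→4, push 13): res(3,8)=27
after path 2 (13→10→7→4, push 1): res(3,8)=27
after path 3 (13→3→8→7→10→1→6→11→9→4, push 1): res(3,8)=26
after path 4 (13→3→2→9→4, push 12): res(3,8)=26
after path 5 (13→3→8→7→4, push 4): res(3,8)=22
after path 6 (13→3→8→12→4, push 1): res(3,8)=21

Residual capacity of (3,8): 21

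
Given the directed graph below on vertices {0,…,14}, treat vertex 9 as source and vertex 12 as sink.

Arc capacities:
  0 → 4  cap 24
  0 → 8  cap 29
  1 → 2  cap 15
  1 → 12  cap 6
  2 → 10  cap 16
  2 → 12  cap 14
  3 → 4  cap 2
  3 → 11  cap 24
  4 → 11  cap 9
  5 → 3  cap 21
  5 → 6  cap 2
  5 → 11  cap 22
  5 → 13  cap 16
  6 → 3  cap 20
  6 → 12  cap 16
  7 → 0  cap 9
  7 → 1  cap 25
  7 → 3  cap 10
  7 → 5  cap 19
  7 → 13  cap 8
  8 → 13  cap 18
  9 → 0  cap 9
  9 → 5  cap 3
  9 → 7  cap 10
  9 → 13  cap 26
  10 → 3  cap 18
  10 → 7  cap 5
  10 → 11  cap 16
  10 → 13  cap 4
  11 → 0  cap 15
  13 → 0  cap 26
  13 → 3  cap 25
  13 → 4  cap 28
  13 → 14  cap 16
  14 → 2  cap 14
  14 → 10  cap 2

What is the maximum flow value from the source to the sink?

augment #1: 9→5→6→12 bottleneck 2, total now 2
augment #2: 9→7→1→12 bottleneck 6, total now 8
augment #3: 9→7→1→2→12 bottleneck 4, total now 12
augment #4: 9→13→14→2→12 bottleneck 10, total now 22

Maximum flow value: 22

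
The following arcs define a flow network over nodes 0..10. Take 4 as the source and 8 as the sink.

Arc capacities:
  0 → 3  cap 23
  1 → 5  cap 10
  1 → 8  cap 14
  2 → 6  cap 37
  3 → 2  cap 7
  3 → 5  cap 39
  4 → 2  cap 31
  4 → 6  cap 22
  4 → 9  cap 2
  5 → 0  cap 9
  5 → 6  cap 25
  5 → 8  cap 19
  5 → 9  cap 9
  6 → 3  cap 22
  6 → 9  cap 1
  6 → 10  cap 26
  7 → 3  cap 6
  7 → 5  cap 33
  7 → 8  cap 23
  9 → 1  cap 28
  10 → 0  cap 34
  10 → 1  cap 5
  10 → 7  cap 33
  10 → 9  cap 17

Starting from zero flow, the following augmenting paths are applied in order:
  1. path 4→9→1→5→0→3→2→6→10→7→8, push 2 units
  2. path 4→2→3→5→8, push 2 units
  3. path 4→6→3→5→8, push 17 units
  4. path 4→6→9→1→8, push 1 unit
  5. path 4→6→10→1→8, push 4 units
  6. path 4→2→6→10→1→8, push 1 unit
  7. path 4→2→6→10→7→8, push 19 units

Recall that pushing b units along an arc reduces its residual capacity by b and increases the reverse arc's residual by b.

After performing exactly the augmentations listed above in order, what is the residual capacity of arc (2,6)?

after path 1 (4→9→1→5→0→3→2→6→10→7→8, push 2): res(2,6)=35
after path 2 (4→2→3→5→8, push 2): res(2,6)=35
after path 3 (4→6→3→5→8, push 17): res(2,6)=35
after path 4 (4→6→9→1→8, push 1): res(2,6)=35
after path 5 (4→6→10→1→8, push 4): res(2,6)=35
after path 6 (4→2→6→10→1→8, push 1): res(2,6)=34
after path 7 (4→2→6→10→7→8, push 19): res(2,6)=15

Residual capacity of (2,6): 15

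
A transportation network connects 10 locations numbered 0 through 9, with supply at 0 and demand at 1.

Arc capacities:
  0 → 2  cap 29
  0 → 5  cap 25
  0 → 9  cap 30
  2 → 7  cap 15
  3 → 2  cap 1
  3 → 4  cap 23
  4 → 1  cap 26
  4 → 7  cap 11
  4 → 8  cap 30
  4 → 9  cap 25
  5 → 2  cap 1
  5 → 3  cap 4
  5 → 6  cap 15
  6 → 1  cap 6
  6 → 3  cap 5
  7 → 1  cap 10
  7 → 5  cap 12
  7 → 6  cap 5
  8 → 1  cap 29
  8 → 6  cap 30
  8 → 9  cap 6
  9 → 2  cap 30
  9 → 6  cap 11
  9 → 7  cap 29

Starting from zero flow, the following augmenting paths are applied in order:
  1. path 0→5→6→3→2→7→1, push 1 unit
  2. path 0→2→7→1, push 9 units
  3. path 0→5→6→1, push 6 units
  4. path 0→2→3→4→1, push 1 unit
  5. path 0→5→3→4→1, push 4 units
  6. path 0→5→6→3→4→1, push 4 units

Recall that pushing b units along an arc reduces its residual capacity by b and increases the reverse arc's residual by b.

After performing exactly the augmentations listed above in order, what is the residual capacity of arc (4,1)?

Residual capacity of (4,1): 17

after path 1 (0→5→6→3→2→7→1, push 1): res(4,1)=26
after path 2 (0→2→7→1, push 9): res(4,1)=26
after path 3 (0→5→6→1, push 6): res(4,1)=26
after path 4 (0→2→3→4→1, push 1): res(4,1)=25
after path 5 (0→5→3→4→1, push 4): res(4,1)=21
after path 6 (0→5→6→3→4→1, push 4): res(4,1)=17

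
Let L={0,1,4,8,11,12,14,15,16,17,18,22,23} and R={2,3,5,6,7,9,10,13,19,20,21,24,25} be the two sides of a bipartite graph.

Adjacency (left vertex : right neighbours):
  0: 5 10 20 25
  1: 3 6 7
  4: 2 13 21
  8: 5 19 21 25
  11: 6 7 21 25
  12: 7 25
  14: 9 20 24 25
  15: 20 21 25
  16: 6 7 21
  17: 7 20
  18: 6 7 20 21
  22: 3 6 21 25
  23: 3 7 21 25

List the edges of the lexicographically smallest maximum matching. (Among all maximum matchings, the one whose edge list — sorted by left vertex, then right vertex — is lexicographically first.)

|M| = 10 (so the lex-smallest maximum matching has 10 edges)
process left vertices in ascending order; for each, take the smallest-labelled available neighbour that still permits 10 edges overall, or leave it unmatched if none does
lex-smallest matching: {0-5, 1-3, 4-2, 8-19, 11-6, 12-7, 14-9, 15-20, 16-21, 22-25}

Lex-smallest maximum matching: {(0,5), (1,3), (4,2), (8,19), (11,6), (12,7), (14,9), (15,20), (16,21), (22,25)}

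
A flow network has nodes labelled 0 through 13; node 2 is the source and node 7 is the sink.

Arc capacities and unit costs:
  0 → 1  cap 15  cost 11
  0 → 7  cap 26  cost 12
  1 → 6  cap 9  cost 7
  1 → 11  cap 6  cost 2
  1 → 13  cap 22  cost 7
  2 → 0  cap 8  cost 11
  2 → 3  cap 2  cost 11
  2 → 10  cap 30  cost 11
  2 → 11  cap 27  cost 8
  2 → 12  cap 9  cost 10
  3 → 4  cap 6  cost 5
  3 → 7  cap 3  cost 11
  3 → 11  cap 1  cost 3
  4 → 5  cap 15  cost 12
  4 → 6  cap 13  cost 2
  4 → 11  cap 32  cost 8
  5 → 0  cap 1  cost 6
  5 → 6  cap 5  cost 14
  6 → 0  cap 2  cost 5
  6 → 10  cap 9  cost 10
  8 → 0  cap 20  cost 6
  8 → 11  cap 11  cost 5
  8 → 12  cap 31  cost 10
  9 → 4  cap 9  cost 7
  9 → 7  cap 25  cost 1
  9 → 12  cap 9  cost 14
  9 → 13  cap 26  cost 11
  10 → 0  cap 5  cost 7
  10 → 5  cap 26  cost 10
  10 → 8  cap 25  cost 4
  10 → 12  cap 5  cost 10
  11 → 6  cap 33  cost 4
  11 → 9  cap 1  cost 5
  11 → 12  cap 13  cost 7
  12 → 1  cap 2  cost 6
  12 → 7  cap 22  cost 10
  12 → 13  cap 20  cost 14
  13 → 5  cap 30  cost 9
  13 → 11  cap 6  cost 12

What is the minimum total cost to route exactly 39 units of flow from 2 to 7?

shortest-cost path #1: 2→11→9→7 push 1 @ unit cost 14 (adds 14)
shortest-cost path #2: 2→12→7 push 9 @ unit cost 20 (adds 180)
shortest-cost path #3: 2→3→7 push 2 @ unit cost 22 (adds 44)
shortest-cost path #4: 2→0→7 push 8 @ unit cost 23 (adds 184)
shortest-cost path #5: 2→11→12→7 push 13 @ unit cost 25 (adds 325)
shortest-cost path #6: 2→11→6→0→7 push 2 @ unit cost 29 (adds 58)
shortest-cost path #7: 2→10→0→7 push 4 @ unit cost 30 (adds 120)
total cost = 925

Minimum cost for 39 units: 925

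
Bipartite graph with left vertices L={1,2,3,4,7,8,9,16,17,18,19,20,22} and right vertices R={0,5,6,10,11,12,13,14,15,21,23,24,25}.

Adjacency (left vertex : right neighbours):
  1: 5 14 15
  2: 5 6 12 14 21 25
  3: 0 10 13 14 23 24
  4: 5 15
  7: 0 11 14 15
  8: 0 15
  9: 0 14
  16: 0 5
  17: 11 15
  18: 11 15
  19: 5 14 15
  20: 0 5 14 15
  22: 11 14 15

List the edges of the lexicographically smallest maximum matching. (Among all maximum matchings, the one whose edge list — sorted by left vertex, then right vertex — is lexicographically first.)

|M| = 7 (so the lex-smallest maximum matching has 7 edges)
process left vertices in ascending order; for each, take the smallest-labelled available neighbour that still permits 7 edges overall, or leave it unmatched if none does
lex-smallest matching: {1-5, 2-6, 3-10, 4-15, 7-0, 9-14, 17-11}

Lex-smallest maximum matching: {(1,5), (2,6), (3,10), (4,15), (7,0), (9,14), (17,11)}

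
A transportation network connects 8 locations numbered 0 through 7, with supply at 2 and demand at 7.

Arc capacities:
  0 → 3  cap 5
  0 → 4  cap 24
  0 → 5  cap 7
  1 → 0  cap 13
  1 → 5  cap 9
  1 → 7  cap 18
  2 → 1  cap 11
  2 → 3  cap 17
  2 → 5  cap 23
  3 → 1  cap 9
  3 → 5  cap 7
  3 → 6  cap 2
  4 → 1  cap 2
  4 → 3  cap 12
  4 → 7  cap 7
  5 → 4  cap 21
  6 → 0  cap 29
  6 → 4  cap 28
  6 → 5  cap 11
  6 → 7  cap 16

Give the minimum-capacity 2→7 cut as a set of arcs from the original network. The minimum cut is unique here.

Min-cut arcs: {(1,7), (3,6), (4,7)} (total capacity 27)

augment #1: 2→1→7 push 11
augment #2: 2→3→1→7 push 7
augment #3: 2→3→6→7 push 2
augment #4: 2→5→4→7 push 7
max flow = 27; residual-reachable set from 2 gives S-side
cut edges (S→T): {(1,7), (3,6), (4,7)} total cap 27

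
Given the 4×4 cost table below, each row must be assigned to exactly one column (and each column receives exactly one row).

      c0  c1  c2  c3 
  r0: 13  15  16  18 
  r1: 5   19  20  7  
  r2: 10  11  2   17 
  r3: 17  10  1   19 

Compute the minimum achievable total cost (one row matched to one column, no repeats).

one of 2 optimal assignments: row0→col0 (cost 13), row1→col3 (cost 7), row2→col1 (cost 11), row3→col2 (cost 1)
total = 13 + 7 + 11 + 1 = 32

Minimum assignment cost: 32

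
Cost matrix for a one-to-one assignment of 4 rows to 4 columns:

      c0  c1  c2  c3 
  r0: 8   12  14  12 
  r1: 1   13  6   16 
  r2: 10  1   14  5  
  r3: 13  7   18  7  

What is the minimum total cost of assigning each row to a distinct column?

Minimum assignment cost: 22

optimal assignment: row0→col0 (cost 8), row1→col2 (cost 6), row2→col1 (cost 1), row3→col3 (cost 7)
total = 8 + 6 + 1 + 7 = 22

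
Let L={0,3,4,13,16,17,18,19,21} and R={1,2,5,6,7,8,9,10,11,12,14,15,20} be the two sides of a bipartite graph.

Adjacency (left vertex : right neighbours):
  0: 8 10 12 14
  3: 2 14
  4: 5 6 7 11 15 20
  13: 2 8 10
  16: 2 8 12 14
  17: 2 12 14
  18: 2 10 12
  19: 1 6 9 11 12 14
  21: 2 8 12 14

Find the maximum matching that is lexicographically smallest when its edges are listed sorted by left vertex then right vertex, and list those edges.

|M| = 7 (so the lex-smallest maximum matching has 7 edges)
process left vertices in ascending order; for each, take the smallest-labelled available neighbour that still permits 7 edges overall, or leave it unmatched if none does
lex-smallest matching: {0-8, 3-2, 4-5, 13-10, 16-12, 17-14, 19-1}

Lex-smallest maximum matching: {(0,8), (3,2), (4,5), (13,10), (16,12), (17,14), (19,1)}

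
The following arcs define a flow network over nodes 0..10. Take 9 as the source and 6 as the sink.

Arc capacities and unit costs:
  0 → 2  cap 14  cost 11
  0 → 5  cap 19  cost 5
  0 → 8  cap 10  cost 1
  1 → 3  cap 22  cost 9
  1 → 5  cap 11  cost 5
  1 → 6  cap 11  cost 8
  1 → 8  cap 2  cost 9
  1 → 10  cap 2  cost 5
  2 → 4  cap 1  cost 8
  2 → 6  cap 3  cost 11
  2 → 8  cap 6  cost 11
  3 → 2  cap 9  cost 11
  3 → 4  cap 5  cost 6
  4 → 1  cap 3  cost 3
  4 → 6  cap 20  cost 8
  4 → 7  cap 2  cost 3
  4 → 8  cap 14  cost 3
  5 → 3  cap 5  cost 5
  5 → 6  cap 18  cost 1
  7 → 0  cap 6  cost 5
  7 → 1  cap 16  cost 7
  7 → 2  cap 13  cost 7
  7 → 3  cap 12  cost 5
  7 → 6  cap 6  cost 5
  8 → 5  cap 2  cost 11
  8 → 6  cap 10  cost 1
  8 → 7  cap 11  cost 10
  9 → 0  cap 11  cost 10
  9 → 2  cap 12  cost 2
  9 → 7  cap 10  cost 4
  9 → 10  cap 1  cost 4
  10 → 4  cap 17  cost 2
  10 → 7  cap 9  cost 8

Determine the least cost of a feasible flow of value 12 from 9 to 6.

Minimum cost for 12 units: 120

shortest-cost path #1: 9→7→6 push 6 @ unit cost 9 (adds 54)
shortest-cost path #2: 9→10→4→8→6 push 1 @ unit cost 10 (adds 10)
shortest-cost path #3: 9→7→0→8→6 push 4 @ unit cost 11 (adds 44)
shortest-cost path #4: 9→0→8→6 push 1 @ unit cost 12 (adds 12)
total cost = 120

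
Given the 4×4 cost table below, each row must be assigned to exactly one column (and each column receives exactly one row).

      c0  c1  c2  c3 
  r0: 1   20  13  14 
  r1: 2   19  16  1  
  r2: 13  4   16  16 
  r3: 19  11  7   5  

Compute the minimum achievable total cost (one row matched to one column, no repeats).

optimal assignment: row0→col0 (cost 1), row1→col3 (cost 1), row2→col1 (cost 4), row3→col2 (cost 7)
total = 1 + 1 + 4 + 7 = 13

Minimum assignment cost: 13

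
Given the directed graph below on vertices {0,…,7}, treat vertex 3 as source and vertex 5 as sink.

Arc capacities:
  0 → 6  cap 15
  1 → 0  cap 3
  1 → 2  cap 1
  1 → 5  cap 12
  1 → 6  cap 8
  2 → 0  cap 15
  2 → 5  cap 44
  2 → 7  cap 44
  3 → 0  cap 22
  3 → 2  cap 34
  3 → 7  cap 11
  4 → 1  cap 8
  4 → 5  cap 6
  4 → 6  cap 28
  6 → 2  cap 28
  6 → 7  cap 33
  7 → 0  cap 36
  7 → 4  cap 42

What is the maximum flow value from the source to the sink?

Maximum flow value: 58

augment #1: 3→2→5 bottleneck 34, total now 34
augment #2: 3→7→4→5 bottleneck 6, total now 40
augment #3: 3→0→6→2→5 bottleneck 10, total now 50
augment #4: 3→7→4→1→5 bottleneck 5, total now 55
augment #5: 3→0→6→7→4→1→5 bottleneck 3, total now 58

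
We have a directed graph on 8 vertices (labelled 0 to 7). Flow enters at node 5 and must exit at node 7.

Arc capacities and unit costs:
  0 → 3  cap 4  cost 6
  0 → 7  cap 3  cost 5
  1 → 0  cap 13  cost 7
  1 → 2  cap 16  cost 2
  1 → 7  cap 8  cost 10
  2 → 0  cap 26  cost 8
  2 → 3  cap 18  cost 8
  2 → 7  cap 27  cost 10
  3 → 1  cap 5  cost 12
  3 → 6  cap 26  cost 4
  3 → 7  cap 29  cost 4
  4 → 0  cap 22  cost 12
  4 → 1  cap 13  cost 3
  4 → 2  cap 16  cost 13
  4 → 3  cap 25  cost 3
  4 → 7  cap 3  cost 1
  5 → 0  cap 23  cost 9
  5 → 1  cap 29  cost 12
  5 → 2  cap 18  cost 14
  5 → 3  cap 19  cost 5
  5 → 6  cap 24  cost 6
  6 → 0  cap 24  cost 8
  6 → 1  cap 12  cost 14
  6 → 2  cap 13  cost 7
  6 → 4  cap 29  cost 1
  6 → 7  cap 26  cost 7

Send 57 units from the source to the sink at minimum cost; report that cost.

Minimum cost for 57 units: 740

shortest-cost path #1: 5→6→4→7 push 3 @ unit cost 8 (adds 24)
shortest-cost path #2: 5→3→7 push 19 @ unit cost 9 (adds 171)
shortest-cost path #3: 5→6→7 push 21 @ unit cost 13 (adds 273)
shortest-cost path #4: 5→0→7 push 3 @ unit cost 14 (adds 42)
shortest-cost path #5: 5→0→3→7 push 4 @ unit cost 19 (adds 76)
shortest-cost path #6: 5→1→7 push 7 @ unit cost 22 (adds 154)
total cost = 740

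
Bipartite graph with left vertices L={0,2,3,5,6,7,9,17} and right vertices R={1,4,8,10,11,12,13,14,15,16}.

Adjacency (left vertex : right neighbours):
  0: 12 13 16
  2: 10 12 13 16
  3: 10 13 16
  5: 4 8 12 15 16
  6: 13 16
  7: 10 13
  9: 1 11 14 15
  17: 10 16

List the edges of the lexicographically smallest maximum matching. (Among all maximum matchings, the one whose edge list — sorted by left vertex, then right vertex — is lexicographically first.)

|M| = 6 (so the lex-smallest maximum matching has 6 edges)
process left vertices in ascending order; for each, take the smallest-labelled available neighbour that still permits 6 edges overall, or leave it unmatched if none does
lex-smallest matching: {0-12, 2-10, 3-13, 5-4, 6-16, 9-1}

Lex-smallest maximum matching: {(0,12), (2,10), (3,13), (5,4), (6,16), (9,1)}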